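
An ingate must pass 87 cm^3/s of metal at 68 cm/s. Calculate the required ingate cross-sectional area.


Formula: A_ingate = Q / v  (continuity equation)
A = 87 cm^3/s / 68 cm/s = 1.2794 cm^2

1.2794 cm^2


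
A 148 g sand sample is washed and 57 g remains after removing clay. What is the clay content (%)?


Formula: Clay% = (W_total - W_washed) / W_total * 100
Clay mass = 148 - 57 = 91 g
Clay% = 91 / 148 * 100 = 61.4865%

61.4865%


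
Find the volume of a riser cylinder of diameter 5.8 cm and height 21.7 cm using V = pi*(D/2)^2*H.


Formula: V = pi * (D/2)^2 * H  (cylinder volume)
Radius = D/2 = 5.8/2 = 2.9 cm
V = pi * 2.9^2 * 21.7 = 573.3312 cm^3

Answer: 573.3312 cm^3


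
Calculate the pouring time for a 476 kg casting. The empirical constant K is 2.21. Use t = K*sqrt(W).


Formula: t = K * sqrt(W)
sqrt(W) = sqrt(476) = 21.81742
t = 2.21 * 21.81742 = 48.2165 s

48.2165 s


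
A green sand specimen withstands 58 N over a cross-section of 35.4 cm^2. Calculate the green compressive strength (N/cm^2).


Formula: Compressive Strength = Force / Area
Strength = 58 N / 35.4 cm^2 = 1.6384 N/cm^2

1.6384 N/cm^2


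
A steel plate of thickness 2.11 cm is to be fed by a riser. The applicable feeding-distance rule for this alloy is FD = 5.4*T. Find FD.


Formula: FD = 5.4 * T  (riser feeding-distance rule)
FD = 5.4 * 2.11 cm = 11.3940 cm

Final answer: 11.3940 cm


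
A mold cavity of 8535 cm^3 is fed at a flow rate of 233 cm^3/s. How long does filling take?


Formula: t_fill = V_mold / Q_flow
t = 8535 cm^3 / 233 cm^3/s = 36.6309 s


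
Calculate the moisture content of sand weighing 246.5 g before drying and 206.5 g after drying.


Formula: MC = (W_wet - W_dry) / W_wet * 100
Water mass = 246.5 - 206.5 = 40.0 g
MC = 40.0 / 246.5 * 100 = 16.2272%

16.2272%


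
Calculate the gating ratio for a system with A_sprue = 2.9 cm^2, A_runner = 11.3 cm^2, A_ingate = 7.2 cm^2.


Sprue:Runner:Ingate = 1 : 11.3/2.9 : 7.2/2.9 = 1:3.90:2.48

Answer: 1:3.90:2.48


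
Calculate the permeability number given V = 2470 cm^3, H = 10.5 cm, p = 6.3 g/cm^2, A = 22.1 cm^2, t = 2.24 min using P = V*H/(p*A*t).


Formula: Permeability Number P = (V * H) / (p * A * t)
Numerator: V * H = 2470 * 10.5 = 25935.0
Denominator: p * A * t = 6.3 * 22.1 * 2.24 = 311.8752
P = 25935.0 / 311.8752 = 83.1583


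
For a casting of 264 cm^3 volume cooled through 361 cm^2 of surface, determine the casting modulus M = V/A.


Formula: Casting Modulus M = V / A
M = 264 cm^3 / 361 cm^2 = 0.7313 cm

0.7313 cm


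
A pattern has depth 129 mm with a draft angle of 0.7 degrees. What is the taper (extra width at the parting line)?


Formula: taper = depth * tan(draft_angle)
tan(0.7 deg) = 0.0122179
taper = 129 mm * 0.0122179 = 1.5761 mm


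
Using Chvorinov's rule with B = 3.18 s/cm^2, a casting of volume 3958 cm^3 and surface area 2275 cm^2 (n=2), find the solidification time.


Formula: t_s = B * (V/A)^n  (Chvorinov's rule, n=2)
Modulus M = V/A = 3958/2275 = 1.739780 cm
M^2 = 1.739780^2 = 3.026834 cm^2
t_s = 3.18 * 3.026834 = 9.6253 s

9.6253 s


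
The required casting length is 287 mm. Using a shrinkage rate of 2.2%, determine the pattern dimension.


Formula: L_pattern = L_casting * (1 + shrinkage_rate/100)
Shrinkage factor = 1 + 2.2/100 = 1.022
L_pattern = 287 mm * 1.022 = 293.3140 mm

293.3140 mm


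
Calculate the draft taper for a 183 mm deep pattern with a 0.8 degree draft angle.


Formula: taper = depth * tan(draft_angle)
tan(0.8 deg) = 0.0139635
taper = 183 mm * 0.0139635 = 2.5553 mm

Answer: 2.5553 mm


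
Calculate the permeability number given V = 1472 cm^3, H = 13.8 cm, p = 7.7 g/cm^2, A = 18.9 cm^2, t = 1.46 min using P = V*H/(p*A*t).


Formula: Permeability Number P = (V * H) / (p * A * t)
Numerator: V * H = 1472 * 13.8 = 20313.6
Denominator: p * A * t = 7.7 * 18.9 * 1.46 = 212.4738
P = 20313.6 / 212.4738 = 95.6052

95.6052


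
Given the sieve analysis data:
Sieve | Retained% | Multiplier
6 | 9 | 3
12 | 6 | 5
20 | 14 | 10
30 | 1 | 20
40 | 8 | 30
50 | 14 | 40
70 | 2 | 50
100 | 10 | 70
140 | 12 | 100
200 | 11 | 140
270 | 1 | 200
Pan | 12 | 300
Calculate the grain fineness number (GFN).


Formula: GFN = sum(pct * multiplier) / sum(pct)
sum(pct * multiplier) = 8357
sum(pct) = 100
GFN = 8357 / 100 = 83.57

Final answer: 83.57


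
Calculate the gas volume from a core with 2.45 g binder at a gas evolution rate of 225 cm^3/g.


Formula: V_gas = W_binder * gas_evolution_rate
V = 2.45 g * 225 cm^3/g = 551.2500 cm^3

Final answer: 551.2500 cm^3


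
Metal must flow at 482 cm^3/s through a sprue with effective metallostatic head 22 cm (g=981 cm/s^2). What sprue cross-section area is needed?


Formula: v = sqrt(2*g*h), A = Q/v
Velocity: v = sqrt(2 * 981 * 22) = sqrt(43164) = 207.7595 cm/s
Sprue area: A = Q / v = 482 / 207.7595 = 2.3200 cm^2

Final answer: 2.3200 cm^2


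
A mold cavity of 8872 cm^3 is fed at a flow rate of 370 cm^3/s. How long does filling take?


Formula: t_fill = V_mold / Q_flow
t = 8872 cm^3 / 370 cm^3/s = 23.9784 s

Answer: 23.9784 s


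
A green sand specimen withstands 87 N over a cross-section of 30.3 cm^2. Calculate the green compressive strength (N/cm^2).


Formula: Compressive Strength = Force / Area
Strength = 87 N / 30.3 cm^2 = 2.8713 N/cm^2

2.8713 N/cm^2


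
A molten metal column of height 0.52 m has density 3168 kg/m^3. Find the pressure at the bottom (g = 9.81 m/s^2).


Formula: P = rho * g * h
rho * g = 3168 * 9.81 = 31078.08 N/m^3
P = 31078.08 * 0.52 = 16160.6016 Pa

16160.6016 Pa


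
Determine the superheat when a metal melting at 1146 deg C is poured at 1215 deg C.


Formula: Superheat = T_pour - T_melt
Superheat = 1215 - 1146 = 69 deg C


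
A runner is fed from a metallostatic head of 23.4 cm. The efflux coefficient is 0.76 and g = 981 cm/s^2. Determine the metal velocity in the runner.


Formula: v = Cd * sqrt(2 * g * h)  (Torricelli with discharge coefficient)
2*g*h = 2 * 981 * 23.4 = 45910.8 cm^2/s^2
sqrt(45910.8) = 214.26806 cm/s
v = 0.76 * 214.26806 = 162.8437 cm/s


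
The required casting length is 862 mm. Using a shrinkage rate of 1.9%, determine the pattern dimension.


Formula: L_pattern = L_casting * (1 + shrinkage_rate/100)
Shrinkage factor = 1 + 1.9/100 = 1.019
L_pattern = 862 mm * 1.019 = 878.3780 mm

Final answer: 878.3780 mm


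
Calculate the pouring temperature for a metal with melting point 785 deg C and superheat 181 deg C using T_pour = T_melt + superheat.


Formula: T_pour = T_melt + Superheat
T_pour = 785 + 181 = 966 deg C


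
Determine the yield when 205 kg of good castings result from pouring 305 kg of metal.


Formula: Casting Yield = (W_good / W_total) * 100
Yield = (205 kg / 305 kg) * 100 = 67.2131%

67.2131%


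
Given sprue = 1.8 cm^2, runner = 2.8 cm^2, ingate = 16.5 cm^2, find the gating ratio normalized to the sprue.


Sprue:Runner:Ingate = 1 : 2.8/1.8 : 16.5/1.8 = 1:1.56:9.17

1:1.56:9.17


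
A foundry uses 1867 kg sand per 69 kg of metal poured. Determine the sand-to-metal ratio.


Formula: Sand-to-Metal Ratio = W_sand / W_metal
Ratio = 1867 kg / 69 kg = 27.0580

Final answer: 27.0580


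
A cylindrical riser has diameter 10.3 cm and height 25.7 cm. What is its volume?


Formula: V = pi * (D/2)^2 * H  (cylinder volume)
Radius = D/2 = 10.3/2 = 5.15 cm
V = pi * 5.15^2 * 25.7 = 2141.3983 cm^3


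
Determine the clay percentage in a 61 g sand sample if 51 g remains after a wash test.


Formula: Clay% = (W_total - W_washed) / W_total * 100
Clay mass = 61 - 51 = 10 g
Clay% = 10 / 61 * 100 = 16.3934%

Final answer: 16.3934%


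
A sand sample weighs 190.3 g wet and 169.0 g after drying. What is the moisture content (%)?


Formula: MC = (W_wet - W_dry) / W_wet * 100
Water mass = 190.3 - 169.0 = 21.3 g
MC = 21.3 / 190.3 * 100 = 11.1929%

Answer: 11.1929%


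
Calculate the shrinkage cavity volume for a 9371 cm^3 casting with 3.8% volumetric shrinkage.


Formula: V_shrink = V_casting * shrinkage_pct / 100
V_shrink = 9371 cm^3 * 3.8 / 100 = 356.0980 cm^3


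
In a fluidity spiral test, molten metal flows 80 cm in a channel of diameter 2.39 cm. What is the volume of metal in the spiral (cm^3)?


Formula: V = pi * (d/2)^2 * L  (cylinder volume)
Radius = 2.39/2 = 1.195 cm
V = pi * 1.195^2 * 80 = 358.9018 cm^3


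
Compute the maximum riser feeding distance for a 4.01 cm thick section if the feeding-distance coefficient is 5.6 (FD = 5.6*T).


Formula: FD = 5.6 * T  (riser feeding-distance rule)
FD = 5.6 * 4.01 cm = 22.4560 cm

Answer: 22.4560 cm


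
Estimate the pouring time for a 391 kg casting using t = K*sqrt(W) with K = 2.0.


Formula: t = K * sqrt(W)
sqrt(W) = sqrt(391) = 19.77372
t = 2.0 * 19.77372 = 39.5474 s

Final answer: 39.5474 s


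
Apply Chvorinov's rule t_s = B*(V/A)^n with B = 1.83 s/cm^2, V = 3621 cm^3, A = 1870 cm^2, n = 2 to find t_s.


Formula: t_s = B * (V/A)^n  (Chvorinov's rule, n=2)
Modulus M = V/A = 3621/1870 = 1.936364 cm
M^2 = 1.936364^2 = 3.749506 cm^2
t_s = 1.83 * 3.749506 = 6.8616 s


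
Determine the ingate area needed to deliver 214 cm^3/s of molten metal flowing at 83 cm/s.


Formula: A_ingate = Q / v  (continuity equation)
A = 214 cm^3/s / 83 cm/s = 2.5783 cm^2

Final answer: 2.5783 cm^2


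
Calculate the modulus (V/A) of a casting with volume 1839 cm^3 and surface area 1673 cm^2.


Formula: Casting Modulus M = V / A
M = 1839 cm^3 / 1673 cm^2 = 1.0992 cm

Final answer: 1.0992 cm


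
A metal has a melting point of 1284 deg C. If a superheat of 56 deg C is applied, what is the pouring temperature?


Formula: T_pour = T_melt + Superheat
T_pour = 1284 + 56 = 1340 deg C


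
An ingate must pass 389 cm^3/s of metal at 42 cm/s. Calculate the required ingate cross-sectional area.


Formula: A_ingate = Q / v  (continuity equation)
A = 389 cm^3/s / 42 cm/s = 9.2619 cm^2


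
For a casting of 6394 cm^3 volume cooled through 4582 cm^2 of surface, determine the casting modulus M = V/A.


Formula: Casting Modulus M = V / A
M = 6394 cm^3 / 4582 cm^2 = 1.3955 cm

Final answer: 1.3955 cm


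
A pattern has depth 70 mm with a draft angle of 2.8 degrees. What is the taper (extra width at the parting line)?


Formula: taper = depth * tan(draft_angle)
tan(2.8 deg) = 0.0489082
taper = 70 mm * 0.0489082 = 3.4236 mm

3.4236 mm


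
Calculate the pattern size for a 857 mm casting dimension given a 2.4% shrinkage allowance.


Formula: L_pattern = L_casting * (1 + shrinkage_rate/100)
Shrinkage factor = 1 + 2.4/100 = 1.024
L_pattern = 857 mm * 1.024 = 877.5680 mm

Answer: 877.5680 mm


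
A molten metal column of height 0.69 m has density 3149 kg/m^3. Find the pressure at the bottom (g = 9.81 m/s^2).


Formula: P = rho * g * h
rho * g = 3149 * 9.81 = 30891.69 N/m^3
P = 30891.69 * 0.69 = 21315.2661 Pa

Answer: 21315.2661 Pa


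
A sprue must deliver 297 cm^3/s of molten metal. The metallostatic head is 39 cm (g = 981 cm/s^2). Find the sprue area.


Formula: v = sqrt(2*g*h), A = Q/v
Velocity: v = sqrt(2 * 981 * 39) = sqrt(76518) = 276.6189 cm/s
Sprue area: A = Q / v = 297 / 276.6189 = 1.0737 cm^2


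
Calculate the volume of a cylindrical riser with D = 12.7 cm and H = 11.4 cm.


Formula: V = pi * (D/2)^2 * H  (cylinder volume)
Radius = D/2 = 12.7/2 = 6.35 cm
V = pi * 6.35^2 * 11.4 = 1444.1163 cm^3


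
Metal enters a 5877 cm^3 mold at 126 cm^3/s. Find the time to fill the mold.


Formula: t_fill = V_mold / Q_flow
t = 5877 cm^3 / 126 cm^3/s = 46.6429 s

46.6429 s


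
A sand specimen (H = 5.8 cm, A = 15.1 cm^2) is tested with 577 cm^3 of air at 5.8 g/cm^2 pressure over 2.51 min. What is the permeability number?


Formula: Permeability Number P = (V * H) / (p * A * t)
Numerator: V * H = 577 * 5.8 = 3346.6
Denominator: p * A * t = 5.8 * 15.1 * 2.51 = 219.8258
P = 3346.6 / 219.8258 = 15.2239

Final answer: 15.2239


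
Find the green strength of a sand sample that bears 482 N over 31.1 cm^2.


Formula: Compressive Strength = Force / Area
Strength = 482 N / 31.1 cm^2 = 15.4984 N/cm^2

Answer: 15.4984 N/cm^2


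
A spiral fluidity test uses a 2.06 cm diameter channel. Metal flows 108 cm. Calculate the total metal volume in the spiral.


Formula: V = pi * (d/2)^2 * L  (cylinder volume)
Radius = 2.06/2 = 1.03 cm
V = pi * 1.03^2 * 108 = 359.9549 cm^3


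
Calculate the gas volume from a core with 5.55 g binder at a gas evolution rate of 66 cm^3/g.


Formula: V_gas = W_binder * gas_evolution_rate
V = 5.55 g * 66 cm^3/g = 366.3000 cm^3


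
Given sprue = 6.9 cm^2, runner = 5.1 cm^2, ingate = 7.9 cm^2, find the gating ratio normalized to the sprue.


Sprue:Runner:Ingate = 1 : 5.1/6.9 : 7.9/6.9 = 1:0.74:1.14

1:0.74:1.14


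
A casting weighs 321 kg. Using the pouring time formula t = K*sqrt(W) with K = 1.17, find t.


Formula: t = K * sqrt(W)
sqrt(W) = sqrt(321) = 17.91647
t = 1.17 * 17.91647 = 20.9623 s

Answer: 20.9623 s


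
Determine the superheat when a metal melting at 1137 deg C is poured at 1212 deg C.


Formula: Superheat = T_pour - T_melt
Superheat = 1212 - 1137 = 75 deg C

Answer: 75 deg C


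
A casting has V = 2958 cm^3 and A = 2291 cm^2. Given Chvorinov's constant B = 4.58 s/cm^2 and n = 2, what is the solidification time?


Formula: t_s = B * (V/A)^n  (Chvorinov's rule, n=2)
Modulus M = V/A = 2958/2291 = 1.291139 cm
M^2 = 1.291139^2 = 1.667040 cm^2
t_s = 4.58 * 1.667040 = 7.6350 s

Final answer: 7.6350 s


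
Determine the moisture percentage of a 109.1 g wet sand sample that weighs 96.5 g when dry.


Formula: MC = (W_wet - W_dry) / W_wet * 100
Water mass = 109.1 - 96.5 = 12.6 g
MC = 12.6 / 109.1 * 100 = 11.5490%

Final answer: 11.5490%


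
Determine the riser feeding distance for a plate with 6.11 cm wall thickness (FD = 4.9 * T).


Formula: FD = 4.9 * T  (riser feeding-distance rule)
FD = 4.9 * 6.11 cm = 29.9390 cm


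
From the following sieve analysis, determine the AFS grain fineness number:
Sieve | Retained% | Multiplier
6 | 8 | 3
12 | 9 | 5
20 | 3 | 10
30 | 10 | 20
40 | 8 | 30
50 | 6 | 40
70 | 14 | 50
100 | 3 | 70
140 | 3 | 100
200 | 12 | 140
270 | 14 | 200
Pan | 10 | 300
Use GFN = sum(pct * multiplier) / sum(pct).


Formula: GFN = sum(pct * multiplier) / sum(pct)
sum(pct * multiplier) = 9469
sum(pct) = 100
GFN = 9469 / 100 = 94.69

Final answer: 94.69


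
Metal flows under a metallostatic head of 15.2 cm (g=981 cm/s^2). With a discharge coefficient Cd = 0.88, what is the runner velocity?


Formula: v = Cd * sqrt(2 * g * h)  (Torricelli with discharge coefficient)
2*g*h = 2 * 981 * 15.2 = 29822.4 cm^2/s^2
sqrt(29822.4) = 172.69163 cm/s
v = 0.88 * 172.69163 = 151.9686 cm/s


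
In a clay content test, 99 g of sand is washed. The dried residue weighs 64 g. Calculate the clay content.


Formula: Clay% = (W_total - W_washed) / W_total * 100
Clay mass = 99 - 64 = 35 g
Clay% = 35 / 99 * 100 = 35.3535%

Answer: 35.3535%


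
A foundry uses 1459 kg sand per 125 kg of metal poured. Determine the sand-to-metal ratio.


Formula: Sand-to-Metal Ratio = W_sand / W_metal
Ratio = 1459 kg / 125 kg = 11.6720

11.6720


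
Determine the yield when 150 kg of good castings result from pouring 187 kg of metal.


Formula: Casting Yield = (W_good / W_total) * 100
Yield = (150 kg / 187 kg) * 100 = 80.2139%


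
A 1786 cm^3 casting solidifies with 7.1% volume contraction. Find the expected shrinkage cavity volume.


Formula: V_shrink = V_casting * shrinkage_pct / 100
V_shrink = 1786 cm^3 * 7.1 / 100 = 126.8060 cm^3

Final answer: 126.8060 cm^3


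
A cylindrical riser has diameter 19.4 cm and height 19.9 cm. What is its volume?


Formula: V = pi * (D/2)^2 * H  (cylinder volume)
Radius = D/2 = 19.4/2 = 9.7 cm
V = pi * 9.7^2 * 19.9 = 5882.2898 cm^3

Answer: 5882.2898 cm^3


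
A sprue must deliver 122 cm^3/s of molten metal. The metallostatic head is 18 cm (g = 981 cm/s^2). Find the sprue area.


Formula: v = sqrt(2*g*h), A = Q/v
Velocity: v = sqrt(2 * 981 * 18) = sqrt(35316) = 187.9255 cm/s
Sprue area: A = Q / v = 122 / 187.9255 = 0.6492 cm^2

0.6492 cm^2


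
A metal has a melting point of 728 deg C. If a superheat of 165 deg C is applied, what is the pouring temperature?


Formula: T_pour = T_melt + Superheat
T_pour = 728 + 165 = 893 deg C

Final answer: 893 deg C


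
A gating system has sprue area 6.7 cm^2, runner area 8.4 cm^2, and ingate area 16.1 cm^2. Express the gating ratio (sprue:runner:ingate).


Sprue:Runner:Ingate = 1 : 8.4/6.7 : 16.1/6.7 = 1:1.25:2.40


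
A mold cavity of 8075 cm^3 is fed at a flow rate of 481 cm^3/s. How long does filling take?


Formula: t_fill = V_mold / Q_flow
t = 8075 cm^3 / 481 cm^3/s = 16.7879 s


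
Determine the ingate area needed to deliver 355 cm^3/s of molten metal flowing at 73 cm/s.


Formula: A_ingate = Q / v  (continuity equation)
A = 355 cm^3/s / 73 cm/s = 4.8630 cm^2

Answer: 4.8630 cm^2


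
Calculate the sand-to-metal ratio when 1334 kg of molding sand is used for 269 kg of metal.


Formula: Sand-to-Metal Ratio = W_sand / W_metal
Ratio = 1334 kg / 269 kg = 4.9591

Answer: 4.9591


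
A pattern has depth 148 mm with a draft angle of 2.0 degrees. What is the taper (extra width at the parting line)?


Formula: taper = depth * tan(draft_angle)
tan(2.0 deg) = 0.0349208
taper = 148 mm * 0.0349208 = 5.1683 mm


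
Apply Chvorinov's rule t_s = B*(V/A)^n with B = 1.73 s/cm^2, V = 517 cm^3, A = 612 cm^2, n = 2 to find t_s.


Formula: t_s = B * (V/A)^n  (Chvorinov's rule, n=2)
Modulus M = V/A = 517/612 = 0.844771 cm
M^2 = 0.844771^2 = 0.713638 cm^2
t_s = 1.73 * 0.713638 = 1.2346 s

Answer: 1.2346 s


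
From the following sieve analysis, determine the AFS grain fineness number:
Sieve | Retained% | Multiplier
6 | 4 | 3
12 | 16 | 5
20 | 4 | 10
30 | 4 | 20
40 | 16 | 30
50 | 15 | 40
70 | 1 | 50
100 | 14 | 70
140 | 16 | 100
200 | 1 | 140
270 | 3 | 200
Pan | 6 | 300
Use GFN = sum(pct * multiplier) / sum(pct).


Formula: GFN = sum(pct * multiplier) / sum(pct)
sum(pct * multiplier) = 6462
sum(pct) = 100
GFN = 6462 / 100 = 64.62

Final answer: 64.62


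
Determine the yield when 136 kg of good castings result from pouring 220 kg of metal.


Formula: Casting Yield = (W_good / W_total) * 100
Yield = (136 kg / 220 kg) * 100 = 61.8182%

61.8182%


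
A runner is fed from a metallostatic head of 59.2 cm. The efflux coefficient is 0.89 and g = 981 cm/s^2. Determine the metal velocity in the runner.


Formula: v = Cd * sqrt(2 * g * h)  (Torricelli with discharge coefficient)
2*g*h = 2 * 981 * 59.2 = 116150.4 cm^2/s^2
sqrt(116150.4) = 340.80845 cm/s
v = 0.89 * 340.80845 = 303.3195 cm/s

303.3195 cm/s


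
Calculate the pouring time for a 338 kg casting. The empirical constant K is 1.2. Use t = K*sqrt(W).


Formula: t = K * sqrt(W)
sqrt(W) = sqrt(338) = 18.38478
t = 1.2 * 18.38478 = 22.0617 s

Final answer: 22.0617 s


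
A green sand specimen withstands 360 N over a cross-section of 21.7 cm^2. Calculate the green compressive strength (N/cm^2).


Formula: Compressive Strength = Force / Area
Strength = 360 N / 21.7 cm^2 = 16.5899 N/cm^2

Final answer: 16.5899 N/cm^2


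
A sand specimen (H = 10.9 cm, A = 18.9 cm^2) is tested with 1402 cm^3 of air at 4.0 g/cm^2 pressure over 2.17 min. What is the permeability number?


Formula: Permeability Number P = (V * H) / (p * A * t)
Numerator: V * H = 1402 * 10.9 = 15281.8
Denominator: p * A * t = 4.0 * 18.9 * 2.17 = 164.052
P = 15281.8 / 164.052 = 93.1522

93.1522


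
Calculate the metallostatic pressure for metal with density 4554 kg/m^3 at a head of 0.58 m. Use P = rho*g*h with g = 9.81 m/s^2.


Formula: P = rho * g * h
rho * g = 4554 * 9.81 = 44674.74 N/m^3
P = 44674.74 * 0.58 = 25911.3492 Pa

Answer: 25911.3492 Pa


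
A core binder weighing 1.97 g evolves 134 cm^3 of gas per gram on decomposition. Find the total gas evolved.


Formula: V_gas = W_binder * gas_evolution_rate
V = 1.97 g * 134 cm^3/g = 263.9800 cm^3

Answer: 263.9800 cm^3


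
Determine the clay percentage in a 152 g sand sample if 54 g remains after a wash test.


Formula: Clay% = (W_total - W_washed) / W_total * 100
Clay mass = 152 - 54 = 98 g
Clay% = 98 / 152 * 100 = 64.4737%

64.4737%


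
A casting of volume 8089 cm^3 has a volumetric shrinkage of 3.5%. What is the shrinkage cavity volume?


Formula: V_shrink = V_casting * shrinkage_pct / 100
V_shrink = 8089 cm^3 * 3.5 / 100 = 283.1150 cm^3

283.1150 cm^3


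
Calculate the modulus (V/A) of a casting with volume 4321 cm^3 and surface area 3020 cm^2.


Formula: Casting Modulus M = V / A
M = 4321 cm^3 / 3020 cm^2 = 1.4308 cm

Answer: 1.4308 cm


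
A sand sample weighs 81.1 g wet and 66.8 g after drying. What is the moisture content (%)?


Formula: MC = (W_wet - W_dry) / W_wet * 100
Water mass = 81.1 - 66.8 = 14.3 g
MC = 14.3 / 81.1 * 100 = 17.6326%

Answer: 17.6326%


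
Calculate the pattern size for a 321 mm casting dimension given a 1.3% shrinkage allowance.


Formula: L_pattern = L_casting * (1 + shrinkage_rate/100)
Shrinkage factor = 1 + 1.3/100 = 1.013
L_pattern = 321 mm * 1.013 = 325.1730 mm

325.1730 mm


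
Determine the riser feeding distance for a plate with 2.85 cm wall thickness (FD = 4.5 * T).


Formula: FD = 4.5 * T  (riser feeding-distance rule)
FD = 4.5 * 2.85 cm = 12.8250 cm


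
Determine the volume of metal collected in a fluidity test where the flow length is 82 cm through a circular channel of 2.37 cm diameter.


Formula: V = pi * (d/2)^2 * L  (cylinder volume)
Radius = 2.37/2 = 1.185 cm
V = pi * 1.185^2 * 82 = 361.7432 cm^3


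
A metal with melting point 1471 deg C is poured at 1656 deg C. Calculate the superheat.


Formula: Superheat = T_pour - T_melt
Superheat = 1656 - 1471 = 185 deg C

Final answer: 185 deg C


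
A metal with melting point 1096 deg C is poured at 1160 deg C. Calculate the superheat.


Formula: Superheat = T_pour - T_melt
Superheat = 1160 - 1096 = 64 deg C

Answer: 64 deg C


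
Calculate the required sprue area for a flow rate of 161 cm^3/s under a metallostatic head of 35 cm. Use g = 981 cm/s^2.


Formula: v = sqrt(2*g*h), A = Q/v
Velocity: v = sqrt(2 * 981 * 35) = sqrt(68670) = 262.0496 cm/s
Sprue area: A = Q / v = 161 / 262.0496 = 0.6144 cm^2

0.6144 cm^2


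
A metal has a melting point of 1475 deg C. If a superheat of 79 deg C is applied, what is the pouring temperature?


Formula: T_pour = T_melt + Superheat
T_pour = 1475 + 79 = 1554 deg C

Answer: 1554 deg C


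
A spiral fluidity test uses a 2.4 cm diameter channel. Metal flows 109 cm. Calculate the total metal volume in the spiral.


Formula: V = pi * (d/2)^2 * L  (cylinder volume)
Radius = 2.4/2 = 1.2 cm
V = pi * 1.2^2 * 109 = 493.1044 cm^3

Final answer: 493.1044 cm^3


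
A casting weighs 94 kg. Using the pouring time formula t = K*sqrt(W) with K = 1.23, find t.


Formula: t = K * sqrt(W)
sqrt(W) = sqrt(94) = 9.69536
t = 1.23 * 9.69536 = 11.9253 s

Answer: 11.9253 s


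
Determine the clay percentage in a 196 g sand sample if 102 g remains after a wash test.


Formula: Clay% = (W_total - W_washed) / W_total * 100
Clay mass = 196 - 102 = 94 g
Clay% = 94 / 196 * 100 = 47.9592%

47.9592%


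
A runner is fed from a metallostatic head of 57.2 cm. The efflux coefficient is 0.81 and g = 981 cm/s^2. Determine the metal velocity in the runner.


Formula: v = Cd * sqrt(2 * g * h)  (Torricelli with discharge coefficient)
2*g*h = 2 * 981 * 57.2 = 112226.4 cm^2/s^2
sqrt(112226.4) = 335.00209 cm/s
v = 0.81 * 335.00209 = 271.3517 cm/s


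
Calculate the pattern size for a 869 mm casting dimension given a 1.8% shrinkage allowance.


Formula: L_pattern = L_casting * (1 + shrinkage_rate/100)
Shrinkage factor = 1 + 1.8/100 = 1.018
L_pattern = 869 mm * 1.018 = 884.6420 mm

884.6420 mm


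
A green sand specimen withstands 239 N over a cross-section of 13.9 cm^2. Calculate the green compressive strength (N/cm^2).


Formula: Compressive Strength = Force / Area
Strength = 239 N / 13.9 cm^2 = 17.1942 N/cm^2

Final answer: 17.1942 N/cm^2


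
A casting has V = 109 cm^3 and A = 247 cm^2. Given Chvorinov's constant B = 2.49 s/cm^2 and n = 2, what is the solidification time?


Formula: t_s = B * (V/A)^n  (Chvorinov's rule, n=2)
Modulus M = V/A = 109/247 = 0.441296 cm
M^2 = 0.441296^2 = 0.194742 cm^2
t_s = 2.49 * 0.194742 = 0.4849 s


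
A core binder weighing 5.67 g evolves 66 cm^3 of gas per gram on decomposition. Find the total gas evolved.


Formula: V_gas = W_binder * gas_evolution_rate
V = 5.67 g * 66 cm^3/g = 374.2200 cm^3

374.2200 cm^3


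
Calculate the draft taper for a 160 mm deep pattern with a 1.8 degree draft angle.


Formula: taper = depth * tan(draft_angle)
tan(1.8 deg) = 0.0314263
taper = 160 mm * 0.0314263 = 5.0282 mm

Final answer: 5.0282 mm


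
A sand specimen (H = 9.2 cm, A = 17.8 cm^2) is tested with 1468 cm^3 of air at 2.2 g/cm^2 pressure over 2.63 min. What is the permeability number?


Formula: Permeability Number P = (V * H) / (p * A * t)
Numerator: V * H = 1468 * 9.2 = 13505.6
Denominator: p * A * t = 2.2 * 17.8 * 2.63 = 102.9908
P = 13505.6 / 102.9908 = 131.1340

Answer: 131.1340


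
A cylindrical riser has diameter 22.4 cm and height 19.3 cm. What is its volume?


Formula: V = pi * (D/2)^2 * H  (cylinder volume)
Radius = D/2 = 22.4/2 = 11.2 cm
V = pi * 11.2^2 * 19.3 = 7605.7707 cm^3

7605.7707 cm^3


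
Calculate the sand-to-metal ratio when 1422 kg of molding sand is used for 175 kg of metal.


Formula: Sand-to-Metal Ratio = W_sand / W_metal
Ratio = 1422 kg / 175 kg = 8.1257

Answer: 8.1257


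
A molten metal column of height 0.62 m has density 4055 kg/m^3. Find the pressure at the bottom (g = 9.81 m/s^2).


Formula: P = rho * g * h
rho * g = 4055 * 9.81 = 39779.55 N/m^3
P = 39779.55 * 0.62 = 24663.3210 Pa

Final answer: 24663.3210 Pa


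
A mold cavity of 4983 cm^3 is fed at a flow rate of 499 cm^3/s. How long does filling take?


Formula: t_fill = V_mold / Q_flow
t = 4983 cm^3 / 499 cm^3/s = 9.9860 s

Answer: 9.9860 s


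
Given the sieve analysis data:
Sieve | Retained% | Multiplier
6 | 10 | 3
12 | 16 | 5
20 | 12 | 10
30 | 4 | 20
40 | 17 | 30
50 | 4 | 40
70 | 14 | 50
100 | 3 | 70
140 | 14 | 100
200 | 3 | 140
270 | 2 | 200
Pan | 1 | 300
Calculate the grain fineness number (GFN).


Formula: GFN = sum(pct * multiplier) / sum(pct)
sum(pct * multiplier) = 4410
sum(pct) = 100
GFN = 4410 / 100 = 44.10


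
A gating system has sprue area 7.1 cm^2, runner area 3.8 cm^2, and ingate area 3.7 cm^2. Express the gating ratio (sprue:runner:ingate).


Sprue:Runner:Ingate = 1 : 3.8/7.1 : 3.7/7.1 = 1:0.54:0.52

Final answer: 1:0.54:0.52


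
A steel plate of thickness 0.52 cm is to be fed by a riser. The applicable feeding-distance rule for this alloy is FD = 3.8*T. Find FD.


Formula: FD = 3.8 * T  (riser feeding-distance rule)
FD = 3.8 * 0.52 cm = 1.9760 cm

Final answer: 1.9760 cm


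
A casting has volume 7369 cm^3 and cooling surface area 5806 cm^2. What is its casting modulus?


Formula: Casting Modulus M = V / A
M = 7369 cm^3 / 5806 cm^2 = 1.2692 cm

Answer: 1.2692 cm


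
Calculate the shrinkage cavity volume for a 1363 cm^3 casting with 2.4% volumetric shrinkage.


Formula: V_shrink = V_casting * shrinkage_pct / 100
V_shrink = 1363 cm^3 * 2.4 / 100 = 32.7120 cm^3

Final answer: 32.7120 cm^3


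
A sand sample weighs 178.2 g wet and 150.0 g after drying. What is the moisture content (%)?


Formula: MC = (W_wet - W_dry) / W_wet * 100
Water mass = 178.2 - 150.0 = 28.2 g
MC = 28.2 / 178.2 * 100 = 15.8249%


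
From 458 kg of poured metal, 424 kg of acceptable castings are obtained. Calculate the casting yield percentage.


Formula: Casting Yield = (W_good / W_total) * 100
Yield = (424 kg / 458 kg) * 100 = 92.5764%


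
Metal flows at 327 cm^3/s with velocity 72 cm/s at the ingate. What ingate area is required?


Formula: A_ingate = Q / v  (continuity equation)
A = 327 cm^3/s / 72 cm/s = 4.5417 cm^2

Final answer: 4.5417 cm^2


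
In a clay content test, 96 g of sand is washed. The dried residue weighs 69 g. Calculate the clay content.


Formula: Clay% = (W_total - W_washed) / W_total * 100
Clay mass = 96 - 69 = 27 g
Clay% = 27 / 96 * 100 = 28.1250%


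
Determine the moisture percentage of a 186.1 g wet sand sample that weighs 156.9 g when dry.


Formula: MC = (W_wet - W_dry) / W_wet * 100
Water mass = 186.1 - 156.9 = 29.2 g
MC = 29.2 / 186.1 * 100 = 15.6905%

Final answer: 15.6905%


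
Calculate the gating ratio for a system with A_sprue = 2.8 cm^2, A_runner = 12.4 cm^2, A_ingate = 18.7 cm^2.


Sprue:Runner:Ingate = 1 : 12.4/2.8 : 18.7/2.8 = 1:4.43:6.68

1:4.43:6.68


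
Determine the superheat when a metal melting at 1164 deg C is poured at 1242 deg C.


Formula: Superheat = T_pour - T_melt
Superheat = 1242 - 1164 = 78 deg C

Final answer: 78 deg C


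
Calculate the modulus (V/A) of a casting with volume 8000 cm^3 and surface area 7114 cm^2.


Formula: Casting Modulus M = V / A
M = 8000 cm^3 / 7114 cm^2 = 1.1245 cm

Answer: 1.1245 cm


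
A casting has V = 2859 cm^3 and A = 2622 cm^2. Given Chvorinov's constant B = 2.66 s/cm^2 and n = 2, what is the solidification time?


Formula: t_s = B * (V/A)^n  (Chvorinov's rule, n=2)
Modulus M = V/A = 2859/2622 = 1.090389 cm
M^2 = 1.090389^2 = 1.188948 cm^2
t_s = 2.66 * 1.188948 = 3.1626 s

Answer: 3.1626 s


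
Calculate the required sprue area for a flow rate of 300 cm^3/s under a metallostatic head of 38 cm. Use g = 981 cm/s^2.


Formula: v = sqrt(2*g*h), A = Q/v
Velocity: v = sqrt(2 * 981 * 38) = sqrt(74556) = 273.0494 cm/s
Sprue area: A = Q / v = 300 / 273.0494 = 1.0987 cm^2

Answer: 1.0987 cm^2


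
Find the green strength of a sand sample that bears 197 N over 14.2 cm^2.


Formula: Compressive Strength = Force / Area
Strength = 197 N / 14.2 cm^2 = 13.8732 N/cm^2


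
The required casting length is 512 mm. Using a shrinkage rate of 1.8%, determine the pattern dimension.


Formula: L_pattern = L_casting * (1 + shrinkage_rate/100)
Shrinkage factor = 1 + 1.8/100 = 1.018
L_pattern = 512 mm * 1.018 = 521.2160 mm

521.2160 mm


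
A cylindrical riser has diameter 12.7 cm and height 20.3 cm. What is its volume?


Formula: V = pi * (D/2)^2 * H  (cylinder volume)
Radius = D/2 = 12.7/2 = 6.35 cm
V = pi * 6.35^2 * 20.3 = 2571.5405 cm^3


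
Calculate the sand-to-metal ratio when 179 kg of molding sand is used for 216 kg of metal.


Formula: Sand-to-Metal Ratio = W_sand / W_metal
Ratio = 179 kg / 216 kg = 0.8287

Final answer: 0.8287


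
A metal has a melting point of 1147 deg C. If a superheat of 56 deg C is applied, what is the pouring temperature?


Formula: T_pour = T_melt + Superheat
T_pour = 1147 + 56 = 1203 deg C

Final answer: 1203 deg C


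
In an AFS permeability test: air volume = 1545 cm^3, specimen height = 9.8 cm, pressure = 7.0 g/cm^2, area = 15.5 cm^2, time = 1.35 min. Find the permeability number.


Formula: Permeability Number P = (V * H) / (p * A * t)
Numerator: V * H = 1545 * 9.8 = 15141.0
Denominator: p * A * t = 7.0 * 15.5 * 1.35 = 146.475
P = 15141.0 / 146.475 = 103.3692

103.3692


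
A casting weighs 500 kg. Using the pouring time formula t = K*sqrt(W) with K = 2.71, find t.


Formula: t = K * sqrt(W)
sqrt(W) = sqrt(500) = 22.36068
t = 2.71 * 22.36068 = 60.5974 s

Final answer: 60.5974 s


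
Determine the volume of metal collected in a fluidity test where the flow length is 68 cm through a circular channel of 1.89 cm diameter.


Formula: V = pi * (d/2)^2 * L  (cylinder volume)
Radius = 1.89/2 = 0.945 cm
V = pi * 0.945^2 * 68 = 190.7754 cm^3


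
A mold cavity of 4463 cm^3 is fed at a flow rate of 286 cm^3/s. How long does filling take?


Formula: t_fill = V_mold / Q_flow
t = 4463 cm^3 / 286 cm^3/s = 15.6049 s

15.6049 s


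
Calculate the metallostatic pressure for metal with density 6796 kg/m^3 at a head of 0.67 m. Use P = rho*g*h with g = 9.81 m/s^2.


Formula: P = rho * g * h
rho * g = 6796 * 9.81 = 66668.76 N/m^3
P = 66668.76 * 0.67 = 44668.0692 Pa

44668.0692 Pa


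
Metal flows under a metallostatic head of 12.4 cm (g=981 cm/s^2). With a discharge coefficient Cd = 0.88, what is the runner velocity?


Formula: v = Cd * sqrt(2 * g * h)  (Torricelli with discharge coefficient)
2*g*h = 2 * 981 * 12.4 = 24328.8 cm^2/s^2
sqrt(24328.8) = 155.97692 cm/s
v = 0.88 * 155.97692 = 137.2597 cm/s

Answer: 137.2597 cm/s


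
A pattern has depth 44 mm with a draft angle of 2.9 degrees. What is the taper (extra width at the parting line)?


Formula: taper = depth * tan(draft_angle)
tan(2.9 deg) = 0.0506578
taper = 44 mm * 0.0506578 = 2.2289 mm

Answer: 2.2289 mm


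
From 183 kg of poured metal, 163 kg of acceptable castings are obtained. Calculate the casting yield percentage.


Formula: Casting Yield = (W_good / W_total) * 100
Yield = (163 kg / 183 kg) * 100 = 89.0710%

Final answer: 89.0710%


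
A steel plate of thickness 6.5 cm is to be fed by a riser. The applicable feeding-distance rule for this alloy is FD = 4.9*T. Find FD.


Formula: FD = 4.9 * T  (riser feeding-distance rule)
FD = 4.9 * 6.5 cm = 31.8500 cm

31.8500 cm


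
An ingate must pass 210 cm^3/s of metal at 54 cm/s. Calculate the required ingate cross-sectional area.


Formula: A_ingate = Q / v  (continuity equation)
A = 210 cm^3/s / 54 cm/s = 3.8889 cm^2

3.8889 cm^2


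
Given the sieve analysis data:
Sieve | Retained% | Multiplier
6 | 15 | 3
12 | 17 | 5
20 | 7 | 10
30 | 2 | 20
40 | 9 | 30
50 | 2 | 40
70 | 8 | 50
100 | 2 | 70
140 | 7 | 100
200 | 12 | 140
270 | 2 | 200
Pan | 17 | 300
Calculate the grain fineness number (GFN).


Formula: GFN = sum(pct * multiplier) / sum(pct)
sum(pct * multiplier) = 9010
sum(pct) = 100
GFN = 9010 / 100 = 90.10

Answer: 90.10


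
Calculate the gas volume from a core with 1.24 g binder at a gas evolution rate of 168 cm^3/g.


Formula: V_gas = W_binder * gas_evolution_rate
V = 1.24 g * 168 cm^3/g = 208.3200 cm^3


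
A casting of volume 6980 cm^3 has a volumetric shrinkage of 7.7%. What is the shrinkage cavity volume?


Formula: V_shrink = V_casting * shrinkage_pct / 100
V_shrink = 6980 cm^3 * 7.7 / 100 = 537.4600 cm^3

537.4600 cm^3


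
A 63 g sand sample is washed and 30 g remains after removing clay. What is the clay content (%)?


Formula: Clay% = (W_total - W_washed) / W_total * 100
Clay mass = 63 - 30 = 33 g
Clay% = 33 / 63 * 100 = 52.3810%

Answer: 52.3810%


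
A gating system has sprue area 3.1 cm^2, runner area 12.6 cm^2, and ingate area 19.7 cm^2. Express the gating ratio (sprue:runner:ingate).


Sprue:Runner:Ingate = 1 : 12.6/3.1 : 19.7/3.1 = 1:4.06:6.35


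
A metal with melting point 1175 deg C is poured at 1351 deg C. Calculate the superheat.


Formula: Superheat = T_pour - T_melt
Superheat = 1351 - 1175 = 176 deg C

Final answer: 176 deg C


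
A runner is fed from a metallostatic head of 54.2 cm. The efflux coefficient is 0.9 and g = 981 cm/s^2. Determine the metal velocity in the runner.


Formula: v = Cd * sqrt(2 * g * h)  (Torricelli with discharge coefficient)
2*g*h = 2 * 981 * 54.2 = 106340.4 cm^2/s^2
sqrt(106340.4) = 326.09876 cm/s
v = 0.9 * 326.09876 = 293.4889 cm/s

Answer: 293.4889 cm/s


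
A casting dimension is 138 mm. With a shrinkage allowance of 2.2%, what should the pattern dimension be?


Formula: L_pattern = L_casting * (1 + shrinkage_rate/100)
Shrinkage factor = 1 + 2.2/100 = 1.022
L_pattern = 138 mm * 1.022 = 141.0360 mm

Answer: 141.0360 mm


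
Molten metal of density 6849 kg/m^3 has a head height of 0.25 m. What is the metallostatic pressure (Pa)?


Formula: P = rho * g * h
rho * g = 6849 * 9.81 = 67188.69 N/m^3
P = 67188.69 * 0.25 = 16797.1725 Pa

Answer: 16797.1725 Pa


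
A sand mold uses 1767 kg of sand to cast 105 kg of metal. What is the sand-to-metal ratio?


Formula: Sand-to-Metal Ratio = W_sand / W_metal
Ratio = 1767 kg / 105 kg = 16.8286

Answer: 16.8286


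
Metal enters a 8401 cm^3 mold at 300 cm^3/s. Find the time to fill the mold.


Formula: t_fill = V_mold / Q_flow
t = 8401 cm^3 / 300 cm^3/s = 28.0033 s

28.0033 s


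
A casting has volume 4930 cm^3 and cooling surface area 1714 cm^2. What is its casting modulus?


Formula: Casting Modulus M = V / A
M = 4930 cm^3 / 1714 cm^2 = 2.8763 cm

2.8763 cm


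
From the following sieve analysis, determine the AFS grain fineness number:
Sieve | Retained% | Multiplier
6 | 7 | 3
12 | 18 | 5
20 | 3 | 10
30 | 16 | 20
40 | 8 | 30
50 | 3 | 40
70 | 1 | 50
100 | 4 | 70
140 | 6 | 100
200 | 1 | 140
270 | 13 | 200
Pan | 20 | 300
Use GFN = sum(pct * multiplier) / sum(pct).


Formula: GFN = sum(pct * multiplier) / sum(pct)
sum(pct * multiplier) = 10491
sum(pct) = 100
GFN = 10491 / 100 = 104.91

104.91


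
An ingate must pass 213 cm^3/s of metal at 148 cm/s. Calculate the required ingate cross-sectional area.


Formula: A_ingate = Q / v  (continuity equation)
A = 213 cm^3/s / 148 cm/s = 1.4392 cm^2


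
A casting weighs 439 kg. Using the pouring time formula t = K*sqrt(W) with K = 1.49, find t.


Formula: t = K * sqrt(W)
sqrt(W) = sqrt(439) = 20.95233
t = 1.49 * 20.95233 = 31.2190 s


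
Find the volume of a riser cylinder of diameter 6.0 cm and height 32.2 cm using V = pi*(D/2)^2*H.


Formula: V = pi * (D/2)^2 * H  (cylinder volume)
Radius = D/2 = 6.0/2 = 3.0 cm
V = pi * 3.0^2 * 32.2 = 910.4336 cm^3


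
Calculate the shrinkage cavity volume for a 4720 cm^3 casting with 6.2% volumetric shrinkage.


Formula: V_shrink = V_casting * shrinkage_pct / 100
V_shrink = 4720 cm^3 * 6.2 / 100 = 292.6400 cm^3

292.6400 cm^3


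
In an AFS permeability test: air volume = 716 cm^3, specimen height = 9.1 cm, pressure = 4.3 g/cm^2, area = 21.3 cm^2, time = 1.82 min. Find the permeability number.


Formula: Permeability Number P = (V * H) / (p * A * t)
Numerator: V * H = 716 * 9.1 = 6515.6
Denominator: p * A * t = 4.3 * 21.3 * 1.82 = 166.6938
P = 6515.6 / 166.6938 = 39.0872

Answer: 39.0872


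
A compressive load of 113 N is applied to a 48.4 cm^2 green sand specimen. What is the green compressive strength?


Formula: Compressive Strength = Force / Area
Strength = 113 N / 48.4 cm^2 = 2.3347 N/cm^2

Final answer: 2.3347 N/cm^2


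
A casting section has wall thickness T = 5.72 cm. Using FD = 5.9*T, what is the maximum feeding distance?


Formula: FD = 5.9 * T  (riser feeding-distance rule)
FD = 5.9 * 5.72 cm = 33.7480 cm

Answer: 33.7480 cm


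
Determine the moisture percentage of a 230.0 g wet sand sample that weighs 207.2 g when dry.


Formula: MC = (W_wet - W_dry) / W_wet * 100
Water mass = 230.0 - 207.2 = 22.8 g
MC = 22.8 / 230.0 * 100 = 9.9130%

9.9130%


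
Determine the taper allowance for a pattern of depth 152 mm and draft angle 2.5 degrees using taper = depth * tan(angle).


Formula: taper = depth * tan(draft_angle)
tan(2.5 deg) = 0.0436609
taper = 152 mm * 0.0436609 = 6.6365 mm

Final answer: 6.6365 mm


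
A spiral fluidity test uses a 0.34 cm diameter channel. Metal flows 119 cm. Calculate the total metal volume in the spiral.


Formula: V = pi * (d/2)^2 * L  (cylinder volume)
Radius = 0.34/2 = 0.17 cm
V = pi * 0.17^2 * 119 = 10.8043 cm^3

10.8043 cm^3


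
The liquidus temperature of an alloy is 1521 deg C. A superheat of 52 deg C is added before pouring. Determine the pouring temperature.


Formula: T_pour = T_melt + Superheat
T_pour = 1521 + 52 = 1573 deg C

Final answer: 1573 deg C


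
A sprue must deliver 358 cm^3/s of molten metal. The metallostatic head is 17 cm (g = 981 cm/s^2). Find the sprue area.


Formula: v = sqrt(2*g*h), A = Q/v
Velocity: v = sqrt(2 * 981 * 17) = sqrt(33354) = 182.6308 cm/s
Sprue area: A = Q / v = 358 / 182.6308 = 1.9602 cm^2
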